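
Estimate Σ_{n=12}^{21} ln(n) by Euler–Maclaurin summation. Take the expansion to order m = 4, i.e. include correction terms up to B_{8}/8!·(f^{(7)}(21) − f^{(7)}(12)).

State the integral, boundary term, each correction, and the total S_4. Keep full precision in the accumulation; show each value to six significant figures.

∫_12^21 ln(x) dx evaluates to 25.1161.
½[f(12) + f(21)] = ½[2.48491 + 3.04452] = 2.76471.
Running total after boundary: 27.8808.
Order-1 term: 1/12 · (0.0476190 − 0.0833333) = -0.00297619.
Running total after k=1: 27.8778.
Order-2 term: −1/720 · (0.000215959 − 0.00115741) = 1.30757e-06.
Running total after k=2: 27.8778.
Order-3 term: 1/30240 · (5.87645e-06 − 9.64506e-05) = -2.99518e-09.
Running total after k=3: 27.8778.
Order-4 term: −1/1209600 · (3.99758e-07 − 2.00939e-05) = 1.62815e-11.

S_4 ≈ 27.8778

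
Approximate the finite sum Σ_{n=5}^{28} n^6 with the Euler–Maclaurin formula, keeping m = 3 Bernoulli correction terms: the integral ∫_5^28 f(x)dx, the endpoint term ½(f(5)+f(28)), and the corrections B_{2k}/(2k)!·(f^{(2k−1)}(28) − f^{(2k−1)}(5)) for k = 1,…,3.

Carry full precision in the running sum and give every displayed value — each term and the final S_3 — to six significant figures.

The integral term ∫_5^28 x^6 dx = 1.92755e+09.
½[f(5) + f(28)] = ½[15625.0 + 4.81890e+08] = 2.40953e+08.
Integral + boundary = 2.16850e+09.
k=1: B_{2}/(2)! × [f^{(1)}(28) − f^{(1)}(5)] = 1/12 × (1.03262e+08 − 18750.0) = 8.60362e+06.
Running total after k=1: 2.17711e+09.
k=2: B_{4}/(4)! × [f^{(3)}(28) − f^{(3)}(5)] = −1/720 × (2.63424e+06 − 15000.0) = -3637.83.
Running total after k=2: 2.17710e+09.
k=3: B_{6}/(6)! × [f^{(5)}(28) − f^{(5)}(5)] = 1/30240 × (20160.0 − 3600.00) = 0.547619.

S_3 ≈ 2.17710e+09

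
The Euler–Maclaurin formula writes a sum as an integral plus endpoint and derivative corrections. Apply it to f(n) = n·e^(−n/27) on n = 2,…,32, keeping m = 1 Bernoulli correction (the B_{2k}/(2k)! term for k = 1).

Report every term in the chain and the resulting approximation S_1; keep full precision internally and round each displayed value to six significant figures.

The integral term ∫_2^32 x·e^(−x/27) dx = 240.133.
½[f(2) + f(32)] = ½[1.85721 + 9.78207] = 5.81964.
So far: 245.952.
k=1: B_{2}/(2)! × [f^{(1)}(32) − f^{(1)}(2)] = 1/12 × (-0.0566092 − 0.859818) = -0.0763689.

S_1 ≈ 245.876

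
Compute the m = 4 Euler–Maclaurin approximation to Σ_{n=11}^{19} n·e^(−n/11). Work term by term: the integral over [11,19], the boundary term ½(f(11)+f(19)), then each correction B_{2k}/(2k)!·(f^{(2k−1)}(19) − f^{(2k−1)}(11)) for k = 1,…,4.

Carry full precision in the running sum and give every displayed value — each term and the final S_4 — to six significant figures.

Integral: ∫_11^19 x·e^(−x/11) dx = 30.3632.
Endpoint term: (f(11) + f(19))/2 = (4.04667 + 3.37760)/2 = 3.71214.
Running total after boundary: 34.0753.
Correction k=1: B_{2}/2! · (f^{(1)}(19) − f^{(1)}(11)) = 1/12 · (-0.129286 − 0.00000) = -0.0107739.
Partial sum through k=1: 34.0646.
Correction k=2: B_{4}/4! · (f^{(3)}(19) − f^{(3)}(11)) = −1/720 · (0.00186984 − 0.00608065) = 5.84835e-06.
Partial sum through k=2: 34.0646.
Correction k=3: B_{6}/6! · (f^{(5)}(19) − f^{(5)}(11)) = 1/30240 · (3.97369e-05 − 0.000100507) = -2.00958e-09.
Partial sum through k=3: 34.0646.
Correction k=4: B_{8}/8! · (f^{(7)}(19) − f^{(7)}(11)) = −1/1209600 · (5.29096e-07 − 1.24595e-06) = 5.92638e-13.

S_4 ≈ 34.0646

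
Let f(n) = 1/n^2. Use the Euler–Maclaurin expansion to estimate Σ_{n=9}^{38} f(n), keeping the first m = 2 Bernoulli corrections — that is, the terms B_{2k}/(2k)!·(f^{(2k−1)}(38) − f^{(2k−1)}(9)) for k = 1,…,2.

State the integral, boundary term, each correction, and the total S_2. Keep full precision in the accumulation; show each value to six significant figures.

S_2 ≈ 0.0915394

Integral: ∫_9^38 1/x^2 dx = 0.0847953.
Endpoint term: (f(9) + f(38))/2 = (0.0123457 + 0.000692521)/2 = 0.00651910.
So far: 0.0913144.
Order-1 term: 1/12 · (-3.64485e-05 − (-0.00274348)) = 0.000225586.
After k=1: 0.0915400.
Order-2 term: −1/720 · (-3.02896e-07 − (-0.000406442)) = -5.64082e-07.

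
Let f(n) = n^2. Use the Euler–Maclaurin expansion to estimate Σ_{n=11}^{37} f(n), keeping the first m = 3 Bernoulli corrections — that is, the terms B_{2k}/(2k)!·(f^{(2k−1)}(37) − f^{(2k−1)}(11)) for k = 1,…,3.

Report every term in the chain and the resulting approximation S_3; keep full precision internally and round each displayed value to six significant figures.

The integral term ∫_11^37 x^2 dx = 16440.7.
Boundary: ½(f(11) + f(37)) = ½(121.000 + 1369.00) = 745.000.
Running total after boundary: 17185.7.
Order-1 term: 1/12 · (74.0000 − 22.0000) = 4.33333.
After k=1: 17190.0.
Order-2 term: −1/720 · (0.00000 − 0.00000) = 0.00000.
After k=2: 17190.0.
Order-3 term: 1/30240 · (0.00000 − 0.00000) = 0.00000.

S_3 ≈ 17190.0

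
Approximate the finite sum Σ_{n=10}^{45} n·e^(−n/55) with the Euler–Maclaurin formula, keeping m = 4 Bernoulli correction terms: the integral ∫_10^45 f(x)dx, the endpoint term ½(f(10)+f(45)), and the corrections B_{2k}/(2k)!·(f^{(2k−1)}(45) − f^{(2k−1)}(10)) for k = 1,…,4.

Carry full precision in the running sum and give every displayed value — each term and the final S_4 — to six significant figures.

∫_10^45 x·e^(−x/55) dx evaluates to 553.884.
Endpoint term: (f(10) + f(45))/2 = (8.33753 + 19.8555)/2 = 14.0965.
Running total after boundary: 567.981.
k=1: B_{2}/(2)! × [f^{(1)}(45) − f^{(1)}(10)] = 1/12 × (0.0802242 − 0.682161) = -0.0501614.
Running total after k=1: 567.931.
k=2: B_{4}/(4)! × [f^{(3)}(45) − f^{(3)}(10)] = −1/720 × (0.000318245 − 0.000776750) = 6.36812e-07.
Running total after k=2: 567.931.
k=3: B_{6}/(6)! × [f^{(5)}(45) − f^{(5)}(10)] = 1/30240 × (2.01643e-07 − 4.39005e-07) = -7.84929e-12.
Running total after k=3: 567.931.
k=4: B_{8}/(8)! × [f^{(7)}(45) − f^{(7)}(10)] = −1/1209600 × (9.85390e-11 − 2.05367e-10) = 8.83164e-17.

S_4 ≈ 567.931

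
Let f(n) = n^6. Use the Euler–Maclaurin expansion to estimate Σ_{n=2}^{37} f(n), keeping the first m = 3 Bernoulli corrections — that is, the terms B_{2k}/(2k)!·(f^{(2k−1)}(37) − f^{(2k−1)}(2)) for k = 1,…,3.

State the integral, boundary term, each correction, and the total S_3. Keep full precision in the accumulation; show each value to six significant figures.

∫_2^37 x^6 dx evaluates to 1.35617e+10.
Endpoint term: (f(2) + f(37))/2 = (64.0000 + 2.56573e+09)/2 = 1.28286e+09.
Integral + boundary = 1.48446e+10.
Correction k=1: B_{2}/2! · (f^{(1)}(37) − f^{(1)}(2)) = 1/12 · (4.16064e+08 − 192.000) = 3.46720e+07.
After k=1: 1.48792e+10.
Correction k=2: B_{4}/4! · (f^{(3)}(37) − f^{(3)}(2)) = −1/720 · (6.07836e+06 − 960.000) = -8440.83.
After k=2: 1.48792e+10.
Correction k=3: B_{6}/6! · (f^{(5)}(37) − f^{(5)}(2)) = 1/30240 · (26640.0 − 1440.00) = 0.833333.

S_3 ≈ 1.48792e+10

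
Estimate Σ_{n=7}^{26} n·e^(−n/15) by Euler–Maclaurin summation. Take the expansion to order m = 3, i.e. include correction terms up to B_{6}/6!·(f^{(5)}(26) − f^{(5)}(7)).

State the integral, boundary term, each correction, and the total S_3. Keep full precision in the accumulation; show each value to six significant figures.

∫_7^26 x·e^(−x/15) dx evaluates to 98.2723.
½[f(7) + f(26)] = ½[4.38962 + 4.59406] = 4.49184.
Integral + boundary = 102.764.
k=1: B_{2}/(2)! × [f^{(1)}(26) − f^{(1)}(7)] = 1/12 × (-0.129576 − 0.334448) = -0.0386686.
Partial sum through k=1: 102.725.
k=2: B_{4}/(4)! × [f^{(3)}(26) − f^{(3)}(7)] = −1/720 × (0.000994724 − 0.00706056) = 8.42477e-06.
Partial sum through k=2: 102.725.
k=3: B_{6}/(6)! × [f^{(5)}(26) − f^{(5)}(7)] = 1/30240 × (1.14015e-05 − 5.61542e-05) = -1.47992e-09.

S_3 ≈ 102.725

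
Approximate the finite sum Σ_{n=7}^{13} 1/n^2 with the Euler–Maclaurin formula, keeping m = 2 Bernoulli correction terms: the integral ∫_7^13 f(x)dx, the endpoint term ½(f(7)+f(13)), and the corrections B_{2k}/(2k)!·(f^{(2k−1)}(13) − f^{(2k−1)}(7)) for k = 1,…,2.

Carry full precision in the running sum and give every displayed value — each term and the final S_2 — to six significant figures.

S_2 ≈ 0.0795049

Integral: ∫_7^13 1/x^2 dx = 0.0659341.
Boundary: ½(f(7) + f(13)) = ½(0.0204082 + 0.00591716) = 0.0131627.
So far: 0.0790967.
Order-1 term: 1/12 · (-0.000910332 − (-0.00583090)) = 0.000410048.
Partial sum through k=1: 0.0795068.
Order-2 term: −1/720 · (-6.46390e-05 − (-0.00142798)) = -1.89352e-06.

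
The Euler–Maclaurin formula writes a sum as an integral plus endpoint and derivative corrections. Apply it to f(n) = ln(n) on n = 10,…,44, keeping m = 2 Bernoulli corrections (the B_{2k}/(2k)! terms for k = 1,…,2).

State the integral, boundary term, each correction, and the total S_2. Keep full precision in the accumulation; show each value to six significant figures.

S_2 ≈ 112.515

Integral: ∫_10^44 ln(x) dx = 109.478.
½[f(10) + f(44)] = ½[2.30259 + 3.78419] = 3.04339.
So far: 112.522.
Correction k=1: B_{2}/2! · (f^{(1)}(44) − f^{(1)}(10)) = 1/12 · (0.0227273 − 0.100000) = -0.00643939.
After k=1: 112.515.
Correction k=2: B_{4}/4! · (f^{(3)}(44) − f^{(3)}(10)) = −1/720 · (2.34786e-05 − 0.00200000) = 2.74517e-06.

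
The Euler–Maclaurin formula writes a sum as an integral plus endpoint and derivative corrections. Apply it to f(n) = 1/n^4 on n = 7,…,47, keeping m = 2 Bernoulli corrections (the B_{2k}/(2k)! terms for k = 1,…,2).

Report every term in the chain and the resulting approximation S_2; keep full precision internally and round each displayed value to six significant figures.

S_2 ≈ 0.00119658

The integral term ∫_7^47 1/x^4 dx = 0.000968607.
Boundary: ½(f(7) + f(47)) = ½(0.000416493 + 2.04931e-07) = 0.000208349.
So far: 0.00117696.
Correction k=1: B_{2}/2! · (f^{(1)}(47) − f^{(1)}(7)) = 1/12 · (-1.74410e-08 − (-0.000237996)) = 1.98316e-05.
Running total after k=1: 0.00119679.
Correction k=2: B_{4}/4! · (f^{(3)}(47) − f^{(3)}(7)) = −1/720 · (-2.36862e-10 − (-0.000145712)) = -2.02377e-07.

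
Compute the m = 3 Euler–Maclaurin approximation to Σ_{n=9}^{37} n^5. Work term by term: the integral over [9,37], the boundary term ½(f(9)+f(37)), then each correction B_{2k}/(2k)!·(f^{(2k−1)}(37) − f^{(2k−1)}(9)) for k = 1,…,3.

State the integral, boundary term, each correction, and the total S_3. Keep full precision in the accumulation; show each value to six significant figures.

Integral: ∫_9^37 x^5 dx = 4.27532e+08.
½[f(9) + f(37)] = ½[59049.0 + 6.93440e+07] = 3.47015e+07.
Integral + boundary = 4.62234e+08.
Correction k=1: B_{2}/2! · (f^{(1)}(37) − f^{(1)}(9)) = 1/12 · (9.37080e+06 − 32805.0) = 778167.
Partial sum through k=1: 4.63012e+08.
Correction k=2: B_{4}/4! · (f^{(3)}(37) − f^{(3)}(9)) = −1/720 · (82140.0 − 4860.00) = -107.333.
Partial sum through k=2: 4.63012e+08.
Correction k=3: B_{6}/6! · (f^{(5)}(37) − f^{(5)}(9)) = 1/30240 · (120.000 − 120.000) = 0.00000.

S_3 ≈ 4.63012e+08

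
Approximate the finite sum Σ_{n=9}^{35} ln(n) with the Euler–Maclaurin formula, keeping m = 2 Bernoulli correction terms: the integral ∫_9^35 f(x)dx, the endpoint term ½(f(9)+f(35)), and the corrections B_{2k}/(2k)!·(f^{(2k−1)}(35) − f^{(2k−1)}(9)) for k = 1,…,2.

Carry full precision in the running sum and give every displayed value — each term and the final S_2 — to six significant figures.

∫_9^35 ln(x) dx evaluates to 78.6622.
Endpoint term: (f(9) + f(35))/2 = (2.19722 + 3.55535)/2 = 2.87629.
Integral + boundary = 81.5384.
k=1: B_{2}/(2)! × [f^{(1)}(35) − f^{(1)}(9)] = 1/12 × (0.0285714 − 0.111111) = -0.00687831.
After k=1: 81.5316.
k=2: B_{4}/(4)! × [f^{(3)}(35) − f^{(3)}(9)] = −1/720 × (4.66472e-05 − 0.00274348) = 3.74561e-06.

S_2 ≈ 81.5316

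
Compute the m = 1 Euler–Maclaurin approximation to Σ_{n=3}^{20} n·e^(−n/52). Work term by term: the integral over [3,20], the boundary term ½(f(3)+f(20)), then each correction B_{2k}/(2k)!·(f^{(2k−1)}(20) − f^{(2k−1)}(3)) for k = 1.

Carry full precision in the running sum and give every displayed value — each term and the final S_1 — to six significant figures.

The integral term ∫_3^20 x·e^(−x/52) dx = 151.082.
Endpoint term: (f(3) + f(20))/2 = (2.83182 + 13.6142)/2 = 8.22303.
Integral + boundary = 159.305.
Order-1 term: 1/12 · (0.418900 − 0.889482) = -0.0392152.

S_1 ≈ 159.266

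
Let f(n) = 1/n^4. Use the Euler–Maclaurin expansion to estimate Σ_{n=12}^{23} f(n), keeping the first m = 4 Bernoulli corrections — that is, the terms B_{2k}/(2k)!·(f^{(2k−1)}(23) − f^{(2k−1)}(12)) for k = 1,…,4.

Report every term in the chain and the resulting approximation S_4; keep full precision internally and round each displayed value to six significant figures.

∫_12^23 1/x^4 dx evaluates to 0.000165505.
Boundary: ½(f(12) + f(23)) = ½(4.82253e-05 + 3.57346e-06) = 2.58994e-05.
Integral + boundary = 0.000191404.
Correction k=1: B_{2}/2! · (f^{(1)}(23) − f^{(1)}(12)) = 1/12 · (-6.21471e-07 − (-1.60751e-05)) = 1.28780e-06.
After k=1: 0.000192692.
Correction k=2: B_{4}/4! · (f^{(3)}(23) − f^{(3)}(12)) = −1/720 · (-3.52441e-08 − (-3.34898e-06)) = -4.60241e-09.
After k=2: 0.000192687.
Correction k=3: B_{6}/6! · (f^{(5)}(23) − f^{(5)}(12)) = 1/30240 · (-3.73094e-09 − (-1.30238e-06)) = 4.29448e-11.
After k=3: 0.000192687.
Correction k=4: B_{8}/8! · (f^{(7)}(23) − f^{(7)}(12)) = −1/1209600 · (-6.34754e-10 − (-8.13988e-07)) = -6.72415e-13.

S_4 ≈ 0.000192687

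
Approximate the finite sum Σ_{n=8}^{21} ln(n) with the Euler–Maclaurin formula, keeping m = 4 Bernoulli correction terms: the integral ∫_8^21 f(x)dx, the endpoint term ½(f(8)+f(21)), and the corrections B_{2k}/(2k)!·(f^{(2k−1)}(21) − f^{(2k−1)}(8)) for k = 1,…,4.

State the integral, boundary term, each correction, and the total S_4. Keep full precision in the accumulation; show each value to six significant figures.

S_4 ≈ 36.8550

The integral term ∫_8^21 ln(x) dx = 34.2994.
Boundary: ½(f(8) + f(21)) = ½(2.07944 + 3.04452) = 2.56198.
Integral + boundary = 36.8614.
k=1: B_{2}/(2)! × [f^{(1)}(21) − f^{(1)}(8)] = 1/12 × (0.0476190 − 0.125000) = -0.00644841.
Running total after k=1: 36.8550.
k=2: B_{4}/(4)! × [f^{(3)}(21) − f^{(3)}(8)] = −1/720 × (0.000215959 − 0.00390625) = 5.12540e-06.
Running total after k=2: 36.8550.
k=3: B_{6}/(6)! × [f^{(5)}(21) − f^{(5)}(8)] = 1/30240 × (5.87645e-06 − 0.000732422) = -2.40260e-08.
Running total after k=3: 36.8550.
k=4: B_{8}/(8)! × [f^{(7)}(21) − f^{(7)}(8)] = −1/1209600 × (3.99758e-07 − 0.000343323) = 2.83501e-10.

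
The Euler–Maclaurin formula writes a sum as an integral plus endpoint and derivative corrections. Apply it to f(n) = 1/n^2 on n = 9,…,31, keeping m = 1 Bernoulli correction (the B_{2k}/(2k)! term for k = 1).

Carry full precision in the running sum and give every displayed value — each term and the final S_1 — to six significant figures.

S_1 ≈ 0.0857692

Integral: ∫_9^31 1/x^2 dx = 0.0788530.
½[f(9) + f(31)] = ½[0.0123457 + 0.00104058] = 0.00669313.
Running total after boundary: 0.0855462.
k=1: B_{2}/(2)! × [f^{(1)}(31) − f^{(1)}(9)] = 1/12 × (-6.71344e-05 − (-0.00274348)) = 0.000223029.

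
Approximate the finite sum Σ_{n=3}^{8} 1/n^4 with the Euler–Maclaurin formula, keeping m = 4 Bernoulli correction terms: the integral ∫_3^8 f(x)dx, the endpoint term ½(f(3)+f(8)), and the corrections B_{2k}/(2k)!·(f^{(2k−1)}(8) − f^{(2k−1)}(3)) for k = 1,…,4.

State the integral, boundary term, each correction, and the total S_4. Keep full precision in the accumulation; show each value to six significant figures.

Integral: ∫_3^8 1/x^4 dx = 0.0116946.
Endpoint term: (f(3) + f(8))/2 = (0.0123457 + 0.000244141)/2 = 0.00629491.
Integral + boundary = 0.0179895.
Order-1 term: 1/12 · (-0.000122070 − (-0.0164609)) = 0.00136157.
Running total after k=1: 0.0193511.
Order-2 term: −1/720 · (-5.72205e-05 − (-0.0548697)) = -7.61284e-05.
Running total after k=2: 0.0192750.
Order-3 term: 1/30240 · (-5.00679e-05 − (-0.341411)) = 1.12884e-05.
Running total after k=3: 0.0192863.
Order-4 term: −1/1209600 · (-7.04080e-05 − (-3.41411)) = -2.82246e-06.

S_4 ≈ 0.0192835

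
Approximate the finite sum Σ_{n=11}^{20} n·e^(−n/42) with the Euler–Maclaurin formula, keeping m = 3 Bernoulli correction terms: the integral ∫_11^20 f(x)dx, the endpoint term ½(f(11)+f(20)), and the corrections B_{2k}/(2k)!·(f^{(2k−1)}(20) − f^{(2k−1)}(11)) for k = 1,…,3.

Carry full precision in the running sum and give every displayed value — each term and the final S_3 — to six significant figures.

∫_11^20 x·e^(−x/42) dx evaluates to 95.6327.
Endpoint term: (f(11) + f(20))/2 = (8.46543 + 12.4229)/2 = 10.4442.
Running total after boundary: 106.077.
Correction k=1: B_{2}/2! · (f^{(1)}(20) − f^{(1)}(11)) = 1/12 · (0.325362 − 0.568027) = -0.0202221.
Running total after k=1: 106.057.
Correction k=2: B_{4}/4! · (f^{(3)}(20) − f^{(3)}(11)) = −1/720 · (0.000888692 − 0.00119456) = 4.24810e-07.
Running total after k=2: 106.057.
Correction k=3: B_{6}/6! · (f^{(5)}(20) − f^{(5)}(11)) = 1/30240 · (9.03026e-07 − 1.17183e-06) = -8.88886e-12.

S_3 ≈ 106.057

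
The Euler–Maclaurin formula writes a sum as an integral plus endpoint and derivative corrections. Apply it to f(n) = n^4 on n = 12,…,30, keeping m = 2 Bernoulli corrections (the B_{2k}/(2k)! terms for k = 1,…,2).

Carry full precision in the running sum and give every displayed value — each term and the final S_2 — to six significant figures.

The integral term ∫_12^30 x^4 dx = 4.81023e+06.
Endpoint term: (f(12) + f(30))/2 = (20736.0 + 810000)/2 = 415368.
Integral + boundary = 5.22560e+06.
k=1: B_{2}/(2)! × [f^{(1)}(30) − f^{(1)}(12)] = 1/12 × (108000 − 6912.00) = 8424.00.
Running total after k=1: 5.23403e+06.
k=2: B_{4}/(4)! × [f^{(3)}(30) − f^{(3)}(12)] = −1/720 × (720.000 − 288.000) = -0.600000.

S_2 ≈ 5.23402e+06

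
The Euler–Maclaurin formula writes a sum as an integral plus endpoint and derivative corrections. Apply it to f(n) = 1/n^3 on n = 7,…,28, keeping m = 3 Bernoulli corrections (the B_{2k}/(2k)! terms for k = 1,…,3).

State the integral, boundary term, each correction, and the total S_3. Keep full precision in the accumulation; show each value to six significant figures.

∫_7^28 1/x^3 dx evaluates to 0.00956633.
Endpoint term: (f(7) + f(28))/2 = (0.00291545 + 4.55539e-05)/2 = 0.00148050.
So far: 0.0110468.
Order-1 term: 1/12 · (-4.88078e-06 − (-0.00124948)) = 0.000103717.
Running total after k=1: 0.0111505.
Order-2 term: −1/720 · (-1.24510e-07 − (-0.000509992)) = -7.08149e-07.
Running total after k=2: 0.0111498.
Order-3 term: 1/30240 · (-6.67016e-09 − (-0.000437136)) = 1.44553e-08.

S_3 ≈ 0.0111499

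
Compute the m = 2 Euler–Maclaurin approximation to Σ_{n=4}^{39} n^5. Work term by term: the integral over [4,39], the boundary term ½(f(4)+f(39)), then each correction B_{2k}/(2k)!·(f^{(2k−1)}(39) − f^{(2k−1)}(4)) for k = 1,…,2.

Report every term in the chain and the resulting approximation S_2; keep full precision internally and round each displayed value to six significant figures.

S_2 ≈ 6.32533e+08

Integral: ∫_4^39 x^5 dx = 5.86457e+08.
Boundary: ½(f(4) + f(39)) = ½(1024.00 + 9.02242e+07) = 4.51126e+07.
Running total after boundary: 6.31569e+08.
k=1: B_{2}/(2)! × [f^{(1)}(39) − f^{(1)}(4)] = 1/12 × (1.15672e+07 − 1280.00) = 963827.
Partial sum through k=1: 6.32533e+08.
k=2: B_{4}/(4)! × [f^{(3)}(39) − f^{(3)}(4)] = −1/720 × (91260.0 − 960.000) = -125.417.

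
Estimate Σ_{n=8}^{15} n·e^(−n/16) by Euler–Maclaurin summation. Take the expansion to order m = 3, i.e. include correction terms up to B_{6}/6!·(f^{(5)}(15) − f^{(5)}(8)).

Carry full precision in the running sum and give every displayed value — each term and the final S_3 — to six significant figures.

S_3 ≈ 44.0113

The integral term ∫_8^15 x·e^(−x/16) dx = 38.6714.
Boundary: ½(f(8) + f(15)) = ½(4.85225 + 5.87408) = 5.36316.
Integral + boundary = 44.0345.
k=1: B_{2}/(2)! × [f^{(1)}(15) − f^{(1)}(8)] = 1/12 × (0.0244754 − 0.303265) = -0.0232325.
After k=1: 44.0113.
k=2: B_{4}/(4)! × [f^{(3)}(15) − f^{(3)}(8)] = −1/720 × (0.00315503 − 0.00592315) = 3.84462e-06.
After k=2: 44.0113.
k=3: B_{6}/(6)! × [f^{(5)}(15) − f^{(5)}(8)] = 1/30240 × (2.42752e-05 − 4.16472e-05) = -5.74470e-10.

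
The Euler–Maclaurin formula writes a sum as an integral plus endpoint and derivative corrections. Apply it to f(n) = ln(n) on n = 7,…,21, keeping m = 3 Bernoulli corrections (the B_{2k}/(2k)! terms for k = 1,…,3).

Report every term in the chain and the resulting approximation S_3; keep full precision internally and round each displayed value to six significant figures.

Integral: ∫_7^21 ln(x) dx = 36.3136.
Boundary: ½(f(7) + f(21)) = ½(1.94591 + 3.04452) = 2.49522.
Running total after boundary: 38.8088.
Order-1 term: 1/12 · (0.0476190 − 0.142857) = -0.00793651.
Running total after k=1: 38.8009.
Order-2 term: −1/720 · (0.000215959 − 0.00583090) = 7.79853e-06.
Running total after k=2: 38.8009.
Order-3 term: 1/30240 · (5.87645e-06 − 0.00142798) = -4.70271e-08.

S_3 ≈ 38.8009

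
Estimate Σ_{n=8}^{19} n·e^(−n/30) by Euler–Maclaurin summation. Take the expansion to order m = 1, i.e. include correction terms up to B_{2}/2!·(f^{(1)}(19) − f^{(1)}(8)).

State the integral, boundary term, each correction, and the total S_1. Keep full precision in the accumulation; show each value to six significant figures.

∫_8^19 x·e^(−x/30) dx evaluates to 92.8537.
½[f(8) + f(19)] = ½[6.12743 + 10.0856] = 8.10650.
Integral + boundary = 100.960.
Correction k=1: B_{2}/2! · (f^{(1)}(19) − f^{(1)}(8)) = 1/12 · (0.194634 − 0.561681) = -0.0305872.

S_1 ≈ 100.930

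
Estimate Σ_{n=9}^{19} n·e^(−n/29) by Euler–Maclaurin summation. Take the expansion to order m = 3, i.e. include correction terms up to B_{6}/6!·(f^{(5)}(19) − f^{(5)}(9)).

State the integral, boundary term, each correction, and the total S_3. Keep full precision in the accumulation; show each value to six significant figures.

S_3 ≈ 93.2472

∫_9^19 x·e^(−x/29) dx evaluates to 85.0412.
Boundary: ½(f(9) + f(19)) = ½(6.59875 + 9.86770) = 8.23322.
So far: 93.2744.
Order-1 term: 1/12 · (0.179087 − 0.505651) = -0.0272137.
After k=1: 93.2472.
Order-2 term: −1/720 · (0.00144803 − 0.00234487) = 1.24562e-06.
After k=2: 93.2472.
Order-3 term: 1/30240 · (3.19038e-06 − 4.86147e-06) = -5.52609e-11.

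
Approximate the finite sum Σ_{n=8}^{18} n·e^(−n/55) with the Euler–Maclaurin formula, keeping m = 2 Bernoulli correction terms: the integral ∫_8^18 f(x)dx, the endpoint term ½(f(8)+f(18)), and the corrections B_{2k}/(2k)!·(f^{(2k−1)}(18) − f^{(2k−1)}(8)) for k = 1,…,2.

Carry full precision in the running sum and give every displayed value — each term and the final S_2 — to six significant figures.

S_2 ≈ 111.504

Integral: ∫_8^18 x·e^(−x/55) dx = 101.578.
Boundary: ½(f(8) + f(18)) = ½(6.91703 + 12.9760) = 9.94650.
Running total after boundary: 111.525.
k=1: B_{2}/(2)! × [f^{(1)}(18) − f^{(1)}(8)] = 1/12 × (0.484960 − 0.738865) = -0.0211587.
After k=1: 111.504.
k=2: B_{4}/(4)! × [f^{(3)}(18) − f^{(3)}(8)] = −1/720 × (0.000636937 − 0.000815909) = 2.48571e-07.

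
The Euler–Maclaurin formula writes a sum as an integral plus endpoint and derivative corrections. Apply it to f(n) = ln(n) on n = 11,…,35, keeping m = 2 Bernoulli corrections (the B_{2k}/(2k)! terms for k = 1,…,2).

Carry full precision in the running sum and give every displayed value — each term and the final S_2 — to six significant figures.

S_2 ≈ 77.0318

The integral term ∫_11^35 ln(x) dx = 74.0603.
Endpoint term: (f(11) + f(35))/2 = (2.39790 + 3.55535)/2 = 2.97662.
So far: 77.0370.
Correction k=1: B_{2}/2! · (f^{(1)}(35) − f^{(1)}(11)) = 1/12 · (0.0285714 − 0.0909091) = -0.00519481.
Partial sum through k=1: 77.0318.
Correction k=2: B_{4}/4! · (f^{(3)}(35) − f^{(3)}(11)) = −1/720 · (4.66472e-05 − 0.00150263) = 2.02220e-06.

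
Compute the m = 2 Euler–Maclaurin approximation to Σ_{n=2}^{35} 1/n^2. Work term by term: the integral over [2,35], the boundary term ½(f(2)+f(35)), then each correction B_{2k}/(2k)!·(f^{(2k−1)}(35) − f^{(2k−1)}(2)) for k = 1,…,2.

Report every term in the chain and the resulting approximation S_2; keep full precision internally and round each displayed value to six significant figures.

S_2 ≈ 0.616625

The integral term ∫_2^35 1/x^2 dx = 0.471429.
½[f(2) + f(35)] = ½[0.250000 + 0.000816327] = 0.125408.
So far: 0.596837.
Correction k=1: B_{2}/2! · (f^{(1)}(35) − f^{(1)}(2)) = 1/12 · (-4.66472e-05 − (-0.250000)) = 0.0208294.
After k=1: 0.617666.
Correction k=2: B_{4}/4! · (f^{(3)}(35) − f^{(3)}(2)) = −1/720 · (-4.56952e-07 − (-0.750000)) = -0.00104167.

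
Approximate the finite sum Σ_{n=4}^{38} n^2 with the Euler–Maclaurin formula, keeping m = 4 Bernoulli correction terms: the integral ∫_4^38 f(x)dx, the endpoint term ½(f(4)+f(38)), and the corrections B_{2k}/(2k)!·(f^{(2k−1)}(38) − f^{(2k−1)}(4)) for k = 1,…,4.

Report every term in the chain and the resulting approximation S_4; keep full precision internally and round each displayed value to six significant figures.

The integral term ∫_4^38 x^2 dx = 18269.3.
Boundary: ½(f(4) + f(38)) = ½(16.0000 + 1444.00) = 730.000.
Integral + boundary = 18999.3.
Order-1 term: 1/12 · (76.0000 − 8.00000) = 5.66667.
After k=1: 19005.0.
Order-2 term: −1/720 · (0.00000 − 0.00000) = 0.00000.
After k=2: 19005.0.
Order-3 term: 1/30240 · (0.00000 − 0.00000) = 0.00000.
After k=3: 19005.0.
Order-4 term: −1/1209600 · (0.00000 − 0.00000) = 0.00000.

S_4 ≈ 19005.0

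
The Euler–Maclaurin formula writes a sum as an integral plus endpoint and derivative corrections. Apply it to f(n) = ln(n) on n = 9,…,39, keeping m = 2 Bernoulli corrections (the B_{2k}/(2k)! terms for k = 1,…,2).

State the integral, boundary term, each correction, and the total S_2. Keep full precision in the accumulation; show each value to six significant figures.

The integral term ∫_9^39 ln(x) dx = 93.1039.
½[f(9) + f(39)] = ½[2.19722 + 3.66356] = 2.93039.
Integral + boundary = 96.0343.
Correction k=1: B_{2}/2! · (f^{(1)}(39) − f^{(1)}(9)) = 1/12 · (0.0256410 − 0.111111) = -0.00712251.
Running total after k=1: 96.0272.
Correction k=2: B_{4}/4! · (f^{(3)}(39) − f^{(3)}(9)) = −1/720 · (3.37160e-05 − 0.00274348) = 3.76357e-06.

S_2 ≈ 96.0272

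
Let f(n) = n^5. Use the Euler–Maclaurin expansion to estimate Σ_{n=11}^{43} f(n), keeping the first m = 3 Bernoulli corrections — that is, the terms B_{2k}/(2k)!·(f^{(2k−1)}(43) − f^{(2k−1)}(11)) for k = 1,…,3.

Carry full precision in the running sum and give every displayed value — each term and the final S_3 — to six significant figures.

S_3 ≈ 1.12827e+09

∫_11^43 x^5 dx evaluates to 1.05327e+09.
½[f(11) + f(43)] = ½[161051 + 1.47008e+08] = 7.35847e+07.
Running total after boundary: 1.12685e+09.
k=1: B_{2}/(2)! × [f^{(1)}(43) − f^{(1)}(11)] = 1/12 × (1.70940e+07 − 73205.0) = 1.41840e+06.
Partial sum through k=1: 1.12827e+09.
k=2: B_{4}/(4)! × [f^{(3)}(43) − f^{(3)}(11)] = −1/720 × (110940 − 7260.00) = -144.000.
Partial sum through k=2: 1.12827e+09.
k=3: B_{6}/(6)! × [f^{(5)}(43) − f^{(5)}(11)] = 1/30240 × (120.000 − 120.000) = 0.00000.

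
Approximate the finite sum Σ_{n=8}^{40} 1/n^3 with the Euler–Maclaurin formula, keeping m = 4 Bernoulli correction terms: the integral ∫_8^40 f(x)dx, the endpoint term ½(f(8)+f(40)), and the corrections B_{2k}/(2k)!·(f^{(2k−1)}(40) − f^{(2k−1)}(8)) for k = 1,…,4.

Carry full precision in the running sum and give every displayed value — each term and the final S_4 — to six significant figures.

The integral term ∫_8^40 1/x^3 dx = 0.00750000.
Endpoint term: (f(8) + f(40))/2 = (0.00195312 + 1.56250e-05)/2 = 0.000984375.
Running total after boundary: 0.00848437.
Order-1 term: 1/12 · (-1.17187e-06 − (-0.000732422)) = 6.09375e-05.
After k=1: 0.00854531.
Order-2 term: −1/720 · (-1.46484e-08 − (-0.000228882)) = -3.17871e-07.
After k=2: 0.00854499.
Order-3 term: 1/30240 · (-3.84521e-10 − (-0.000150204)) = 4.96704e-09.
After k=3: 0.00854500.
Order-4 term: −1/1209600 · (-1.73035e-11 − (-0.000168979)) = -1.39698e-10.

S_4 ≈ 0.00854500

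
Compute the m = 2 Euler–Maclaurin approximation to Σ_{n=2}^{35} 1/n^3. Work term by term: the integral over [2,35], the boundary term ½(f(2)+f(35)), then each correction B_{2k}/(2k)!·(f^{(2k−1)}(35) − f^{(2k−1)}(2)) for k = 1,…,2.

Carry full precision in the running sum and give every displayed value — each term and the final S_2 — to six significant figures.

The integral term ∫_2^35 1/x^3 dx = 0.124592.
Boundary: ½(f(2) + f(35)) = ½(0.125000 + 2.33236e-05) = 0.0625117.
Integral + boundary = 0.187103.
k=1: B_{2}/(2)! × [f^{(1)}(35) − f^{(1)}(2)] = 1/12 × (-1.99917e-06 − (-0.187500)) = 0.0156248.
Partial sum through k=1: 0.202728.
k=2: B_{4}/(4)! × [f^{(3)}(35) − f^{(3)}(2)] = −1/720 × (-3.26395e-08 − (-0.937500)) = -0.00130208.

S_2 ≈ 0.201426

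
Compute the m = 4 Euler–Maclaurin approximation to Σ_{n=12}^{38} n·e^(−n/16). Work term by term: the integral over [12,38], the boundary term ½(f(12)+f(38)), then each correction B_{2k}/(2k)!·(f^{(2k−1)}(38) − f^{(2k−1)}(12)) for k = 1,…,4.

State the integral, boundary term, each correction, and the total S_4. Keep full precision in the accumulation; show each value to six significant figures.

∫_12^38 x·e^(−x/16) dx evaluates to 131.256.
Boundary: ½(f(12) + f(38)) = ½(5.66840 + 3.53455) = 4.60147.
So far: 135.857.
k=1: B_{2}/(2)! × [f^{(1)}(38) − f^{(1)}(12)] = 1/12 × (-0.127895 − 0.118092) = -0.0204989.
Running total after k=1: 135.837.
k=2: B_{4}/(4)! × [f^{(3)}(38) − f^{(3)}(12)] = −1/720 × (0.000227086 − 0.00415166) = 5.45080e-06.
Running total after k=2: 135.837.
k=3: B_{6}/(6)! × [f^{(5)}(38) − f^{(5)}(12)] = 1/30240 × (3.72563e-06 − 3.06329e-05) = -8.89791e-10.
Running total after k=3: 135.837.
k=4: B_{8}/(8)! × [f^{(7)}(38) − f^{(7)}(12)] = −1/1209600 × (2.56414e-08 − 1.75970e-07) = 1.24280e-13.

S_4 ≈ 135.837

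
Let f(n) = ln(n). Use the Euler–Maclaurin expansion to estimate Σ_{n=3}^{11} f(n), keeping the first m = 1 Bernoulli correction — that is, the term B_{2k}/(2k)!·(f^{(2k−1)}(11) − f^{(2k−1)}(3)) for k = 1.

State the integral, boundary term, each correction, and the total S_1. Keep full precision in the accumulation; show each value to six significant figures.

S_1 ≈ 16.8091

∫_3^11 ln(x) dx evaluates to 15.0810.
Boundary: ½(f(3) + f(11)) = ½(1.09861 + 2.39790) = 1.74825.
Integral + boundary = 16.8293.
Correction k=1: B_{2}/2! · (f^{(1)}(11) − f^{(1)}(3)) = 1/12 · (0.0909091 − 0.333333) = -0.0202020.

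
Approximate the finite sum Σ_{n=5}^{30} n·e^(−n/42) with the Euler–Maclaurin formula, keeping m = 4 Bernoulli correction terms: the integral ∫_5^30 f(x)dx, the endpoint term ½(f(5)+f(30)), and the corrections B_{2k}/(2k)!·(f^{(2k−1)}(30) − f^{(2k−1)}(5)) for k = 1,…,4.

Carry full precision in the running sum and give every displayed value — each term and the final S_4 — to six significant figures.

S_4 ≈ 281.584

∫_5^30 x·e^(−x/42) dx evaluates to 272.075.
Boundary: ½(f(5) + f(30)) = ½(4.43883 + 14.6862) = 9.56254.
Running total after boundary: 281.638.
Correction k=1: B_{2}/2! · (f^{(1)}(30) − f^{(1)}(5)) = 1/12 · (0.139869 − 0.782079) = -0.0535175.
After k=1: 281.584.
Correction k=2: B_{4}/4! · (f^{(3)}(30) − f^{(3)}(5)) = −1/720 · (0.000634327 − 0.00144989) = 1.13273e-06.
After k=2: 281.584.
Correction k=3: B_{6}/6! · (f^{(5)}(30) − f^{(5)}(5)) = 1/30240 · (6.74242e-07 − 1.39253e-06) = -2.37530e-11.
After k=3: 281.584.
Correction k=4: B_{8}/8! · (f^{(7)}(30) − f^{(7)}(5)) = −1/1209600 · (5.60594e-10 − 1.11289e-09) = 4.56591e-16.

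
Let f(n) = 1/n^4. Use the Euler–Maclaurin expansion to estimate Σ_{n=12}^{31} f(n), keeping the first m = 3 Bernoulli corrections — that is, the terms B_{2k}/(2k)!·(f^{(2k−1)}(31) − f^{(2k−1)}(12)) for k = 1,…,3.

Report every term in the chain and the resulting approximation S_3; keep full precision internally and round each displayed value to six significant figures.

∫_12^31 1/x^4 dx evaluates to 0.000181712.
Endpoint term: (f(12) + f(31))/2 = (4.82253e-05 + 1.08281e-06)/2 = 2.46541e-05.
So far: 0.000206366.
Correction k=1: B_{2}/2! · (f^{(1)}(31) − f^{(1)}(12)) = 1/12 · (-1.39718e-07 − (-1.60751e-05)) = 1.32795e-06.
Running total after k=1: 0.000207694.
Correction k=2: B_{4}/4! · (f^{(3)}(31) − f^{(3)}(12)) = −1/720 · (-4.36164e-09 − (-3.34898e-06)) = -4.64530e-09.
Running total after k=2: 0.000207690.
Correction k=3: B_{6}/6! · (f^{(5)}(31) − f^{(5)}(12)) = 1/30240 · (-2.54164e-10 − (-1.30238e-06)) = 4.30598e-11.

S_3 ≈ 0.000207690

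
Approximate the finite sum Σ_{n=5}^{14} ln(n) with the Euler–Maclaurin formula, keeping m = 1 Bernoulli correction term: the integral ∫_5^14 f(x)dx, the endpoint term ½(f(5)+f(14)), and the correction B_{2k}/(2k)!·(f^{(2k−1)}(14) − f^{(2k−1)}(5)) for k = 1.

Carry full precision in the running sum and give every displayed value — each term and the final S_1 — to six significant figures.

∫_5^14 ln(x) dx evaluates to 19.8996.
½[f(5) + f(14)] = ½[1.60944 + 2.63906] = 2.12425.
Integral + boundary = 22.0239.
Order-1 term: 1/12 · (0.0714286 − 0.200000) = -0.0107143.

S_1 ≈ 22.0131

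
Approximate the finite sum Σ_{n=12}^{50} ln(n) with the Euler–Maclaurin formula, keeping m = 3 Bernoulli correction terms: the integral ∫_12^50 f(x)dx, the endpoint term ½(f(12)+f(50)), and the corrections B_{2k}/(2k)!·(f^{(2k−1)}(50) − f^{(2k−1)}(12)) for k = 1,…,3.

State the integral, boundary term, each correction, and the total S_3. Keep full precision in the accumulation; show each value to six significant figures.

S_3 ≈ 130.975

The integral term ∫_12^50 ln(x) dx = 127.782.
Endpoint term: (f(12) + f(50))/2 = (2.48491 + 3.91202)/2 = 3.19846.
So far: 130.981.
Correction k=1: B_{2}/2! · (f^{(1)}(50) − f^{(1)}(12)) = 1/12 · (0.0200000 − 0.0833333) = -0.00527778.
Running total after k=1: 130.975.
Correction k=2: B_{4}/4! · (f^{(3)}(50) − f^{(3)}(12)) = −1/720 · (1.60000e-05 − 0.00115741) = 1.58529e-06.
Running total after k=2: 130.975.
Correction k=3: B_{6}/6! · (f^{(5)}(50) − f^{(5)}(12)) = 1/30240 · (7.68000e-08 − 9.64506e-05) = -3.18696e-09.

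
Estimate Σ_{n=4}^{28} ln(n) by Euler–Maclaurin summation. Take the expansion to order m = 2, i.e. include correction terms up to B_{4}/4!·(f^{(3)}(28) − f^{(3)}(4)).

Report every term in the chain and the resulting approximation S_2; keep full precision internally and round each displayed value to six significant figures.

S_2 ≈ 66.0980

∫_4^28 ln(x) dx evaluates to 63.7565.
Boundary: ½(f(4) + f(28)) = ½(1.38629 + 3.33220) = 2.35925.
Integral + boundary = 66.1158.
k=1: B_{2}/(2)! × [f^{(1)}(28) − f^{(1)}(4)] = 1/12 × (0.0357143 − 0.250000) = -0.0178571.
Partial sum through k=1: 66.0979.
k=2: B_{4}/(4)! × [f^{(3)}(28) − f^{(3)}(4)] = −1/720 × (9.11079e-05 − 0.0312500) = 4.32762e-05.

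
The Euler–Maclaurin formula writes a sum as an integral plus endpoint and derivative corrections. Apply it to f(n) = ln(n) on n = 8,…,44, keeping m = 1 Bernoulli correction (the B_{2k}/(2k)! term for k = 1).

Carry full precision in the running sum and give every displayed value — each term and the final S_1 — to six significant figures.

∫_8^44 ln(x) dx evaluates to 113.869.
½[f(8) + f(44)] = ½[2.07944 + 3.78419] = 2.93182.
Integral + boundary = 116.801.
Order-1 term: 1/12 · (0.0227273 − 0.125000) = -0.00852273.

S_1 ≈ 116.792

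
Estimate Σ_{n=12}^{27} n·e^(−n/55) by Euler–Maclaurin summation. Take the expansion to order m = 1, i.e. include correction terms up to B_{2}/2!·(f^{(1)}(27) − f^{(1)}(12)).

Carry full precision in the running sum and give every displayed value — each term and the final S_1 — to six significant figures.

S_1 ≈ 215.290

∫_12^27 x·e^(−x/55) dx evaluates to 202.229.
Boundary: ½(f(12) + f(27)) = ½(9.64775 + 16.5259) = 13.0868.
Running total after boundary: 215.316.
k=1: B_{2}/(2)! × [f^{(1)}(27) − f^{(1)}(12)] = 1/12 × (0.311599 − 0.628566) = -0.0264139.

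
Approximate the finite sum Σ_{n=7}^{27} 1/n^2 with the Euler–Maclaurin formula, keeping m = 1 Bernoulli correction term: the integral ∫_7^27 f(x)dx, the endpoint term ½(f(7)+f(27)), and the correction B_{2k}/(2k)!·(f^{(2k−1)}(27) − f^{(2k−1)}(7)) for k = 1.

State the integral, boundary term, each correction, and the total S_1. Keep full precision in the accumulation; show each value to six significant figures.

Integral: ∫_7^27 1/x^2 dx = 0.105820.
½[f(7) + f(27)] = ½[0.0204082 + 0.00137174] = 0.0108900.
So far: 0.116710.
Order-1 term: 1/12 · (-0.000101611 − (-0.00583090)) = 0.000477441.

S_1 ≈ 0.117187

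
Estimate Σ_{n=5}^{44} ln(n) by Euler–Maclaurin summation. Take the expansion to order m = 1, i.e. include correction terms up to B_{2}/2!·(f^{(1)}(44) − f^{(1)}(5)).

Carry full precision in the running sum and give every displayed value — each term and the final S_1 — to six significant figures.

S_1 ≈ 122.139

∫_5^44 ln(x) dx evaluates to 119.457.
Endpoint term: (f(5) + f(44))/2 = (1.60944 + 3.78419)/2 = 2.69681.
So far: 122.154.
Order-1 term: 1/12 · (0.0227273 − 0.200000) = -0.0147727.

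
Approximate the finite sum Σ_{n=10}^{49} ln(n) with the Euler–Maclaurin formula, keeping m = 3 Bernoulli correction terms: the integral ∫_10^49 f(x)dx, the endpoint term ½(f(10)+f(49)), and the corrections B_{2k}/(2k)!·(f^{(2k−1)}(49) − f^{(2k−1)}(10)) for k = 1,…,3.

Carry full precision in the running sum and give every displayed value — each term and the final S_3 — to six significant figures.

Integral: ∫_10^49 ln(x) dx = 128.673.
Boundary: ½(f(10) + f(49)) = ½(2.30259 + 3.89182) = 3.09720.
Running total after boundary: 131.771.
Order-1 term: 1/12 · (0.0204082 − 0.100000) = -0.00663265.
After k=1: 131.764.
Order-2 term: −1/720 · (1.69997e-05 − 0.00200000) = 2.75417e-06.
After k=2: 131.764.
Order-3 term: 1/30240 · (8.49632e-08 − 0.000240000) = -7.93370e-09.

S_3 ≈ 131.764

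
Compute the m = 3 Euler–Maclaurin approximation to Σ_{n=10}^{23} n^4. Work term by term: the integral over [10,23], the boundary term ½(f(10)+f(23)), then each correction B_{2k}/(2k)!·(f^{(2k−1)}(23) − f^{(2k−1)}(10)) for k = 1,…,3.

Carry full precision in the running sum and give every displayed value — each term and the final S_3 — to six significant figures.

The integral term ∫_10^23 x^4 dx = 1.26727e+06.
Endpoint term: (f(10) + f(23))/2 = (10000.0 + 279841)/2 = 144920.
So far: 1.41219e+06.
Order-1 term: 1/12 · (48668.0 − 4000.00) = 3722.33.
After k=1: 1.41591e+06.
Order-2 term: −1/720 · (552.000 − 240.000) = -0.433333.
After k=2: 1.41591e+06.
Order-3 term: 1/30240 · (0.00000 − 0.00000) = 0.00000.

S_3 ≈ 1.41591e+06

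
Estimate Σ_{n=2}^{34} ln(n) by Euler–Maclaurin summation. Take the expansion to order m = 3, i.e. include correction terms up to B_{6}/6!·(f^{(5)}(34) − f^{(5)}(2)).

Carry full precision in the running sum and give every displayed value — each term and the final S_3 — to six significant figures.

S_3 ≈ 88.5808

∫_2^34 ln(x) dx evaluates to 86.5100.
Boundary: ½(f(2) + f(34)) = ½(0.693147 + 3.52636) = 2.10975.
Running total after boundary: 88.6197.
Order-1 term: 1/12 · (0.0294118 − 0.500000) = -0.0392157.
After k=1: 88.5805.
Order-2 term: −1/720 · (5.08854e-05 − 0.250000) = 0.000347152.
After k=2: 88.5808.
Order-3 term: 1/30240 · (5.28222e-07 − 0.750000) = -2.48016e-05.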